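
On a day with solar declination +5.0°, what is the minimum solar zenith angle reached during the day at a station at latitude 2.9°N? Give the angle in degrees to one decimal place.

At local solar noon the hour angle is zero, so the zenith angle is |φ − δ| = |2.9° − (5.0°)| = 2.1°.

2.1°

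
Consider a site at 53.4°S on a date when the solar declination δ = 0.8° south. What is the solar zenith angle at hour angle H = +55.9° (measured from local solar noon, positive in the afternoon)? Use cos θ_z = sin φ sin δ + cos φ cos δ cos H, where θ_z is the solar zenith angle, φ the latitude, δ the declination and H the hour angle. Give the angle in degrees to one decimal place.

69.8°

cos θ_z = sin(-53.4°) sin(-0.8°) + cos(-53.4°) cos(-0.8°) cos(55.90°) = 0.0112 + 0.3342 = 0.3454.
θ_z = arccos(0.3454) = 69.79°.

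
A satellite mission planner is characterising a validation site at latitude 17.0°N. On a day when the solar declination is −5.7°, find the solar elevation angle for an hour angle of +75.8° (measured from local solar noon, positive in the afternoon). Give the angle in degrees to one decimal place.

cos θ_z = sin(17.0°) sin(-5.7°) + cos(17.0°) cos(-5.7°) cos(75.80°) = -0.0290 + 0.2334 = 0.2044.
θ_z = arccos(0.2044) = 78.21°, so the elevation is 90° − 78.21° = 11.79°.

11.8°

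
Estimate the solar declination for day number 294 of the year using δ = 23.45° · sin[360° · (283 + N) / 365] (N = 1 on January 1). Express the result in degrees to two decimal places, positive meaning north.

360 × (283 + 294) / 365 = 569.096°; sin(569.096°) = -0.4863.
δ = 23.45 × -0.4863 = -11.404° ≈ -11.40°.

-11.40°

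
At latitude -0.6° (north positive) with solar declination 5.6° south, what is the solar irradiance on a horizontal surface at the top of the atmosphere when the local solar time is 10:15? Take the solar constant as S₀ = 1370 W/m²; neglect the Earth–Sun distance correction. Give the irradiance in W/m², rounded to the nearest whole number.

1224 W/m²

Hour angle H = 15° × (10.25 − 12) = -26.25°.
cos θ_z = sin φ sin δ + cos φ cos δ cos H = (-0.0105)(-0.0976) + (0.9999)(0.9952)(0.8969) = 0.8935.
Top-of-atmosphere irradiance = S₀ cos θ_z = 1370 × 0.8935 = 1224.10 W/m².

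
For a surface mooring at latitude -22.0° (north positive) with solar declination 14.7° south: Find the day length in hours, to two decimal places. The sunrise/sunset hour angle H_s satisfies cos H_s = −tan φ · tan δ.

cos H_s = −tan(-22.0°) · tan(-14.7°) = -0.1060, so H_s = arccos(-0.1060) = 96.08°.
Day length = 2 H_s / 15° h⁻¹ = 192.16° / 15 = 12.811 h.

12.81 hours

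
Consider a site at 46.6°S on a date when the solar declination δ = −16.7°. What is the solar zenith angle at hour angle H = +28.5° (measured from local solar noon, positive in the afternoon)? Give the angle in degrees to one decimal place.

cos θ_z = sin(-46.6°) sin(-16.7°) + cos(-46.6°) cos(-16.7°) cos(28.50°) = 0.2088 + 0.5784 = 0.7872.
θ_z = arccos(0.7872) = 38.08°.

38.1°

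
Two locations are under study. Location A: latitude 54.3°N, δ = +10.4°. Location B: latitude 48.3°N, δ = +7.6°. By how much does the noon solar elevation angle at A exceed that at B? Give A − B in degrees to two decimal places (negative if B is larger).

A: 90° − |54.3 − (10.4)| = 46.10°.
B: 90° − |48.3 − (7.6)| = 49.30°.
A − B = 46.10 − 49.30 = -3.20°.

-3.20°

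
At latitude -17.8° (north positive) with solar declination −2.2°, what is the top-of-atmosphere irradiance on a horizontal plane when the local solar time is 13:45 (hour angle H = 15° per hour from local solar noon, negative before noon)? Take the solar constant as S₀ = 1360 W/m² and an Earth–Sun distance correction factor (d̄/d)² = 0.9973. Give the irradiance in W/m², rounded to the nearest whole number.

Hour angle H = 15° × (13.75 − 12) = 26.25°.
With φ = -17.8°, δ = -2.2°, H = 26.25°: sin φ sin δ = 0.0117, cos φ cos δ cos H = 0.8533, so cos θ_z = 0.8650.
Top-of-atmosphere irradiance = S₀ (d̄/d)² cos θ_z = 1360 × 0.9973 × 0.8650 = 1173.22 W/m².

1173 W/m²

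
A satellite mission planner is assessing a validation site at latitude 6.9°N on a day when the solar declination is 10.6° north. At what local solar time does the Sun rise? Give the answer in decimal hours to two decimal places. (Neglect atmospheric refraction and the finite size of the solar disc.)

−tan φ tan δ = −(0.1210)(0.1871) = -0.0226; H_s = arccos(-0.0226) = 91.29°.
Sunrise is at 12 − H_s/15 = 12 − 6.086 = 5.914 h local solar time.

5.91 h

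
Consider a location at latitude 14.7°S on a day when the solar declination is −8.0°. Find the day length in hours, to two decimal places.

12.28 hours

−tan φ tan δ = −(-0.2623)(-0.1405) = -0.0369; H_s = arccos(-0.0369) = 92.11°.
Day length = 2 H_s / 15° h⁻¹ = 184.22° / 15 = 12.281 h.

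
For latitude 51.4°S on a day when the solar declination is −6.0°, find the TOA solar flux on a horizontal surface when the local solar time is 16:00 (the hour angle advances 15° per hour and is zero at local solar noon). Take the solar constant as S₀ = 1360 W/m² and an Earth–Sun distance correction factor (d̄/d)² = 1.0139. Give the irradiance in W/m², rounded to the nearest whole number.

Hour angle H = 15° × (16 − 12) = 60.00°.
cos θ_z = sin(-51.4°) sin(-6.0°) + cos(-51.4°) cos(-6.0°) cos(60.00°) = 0.0817 + 0.3102 = 0.3919.
Top-of-atmosphere irradiance = S₀ (d̄/d)² cos θ_z = 1360 × 1.0139 × 0.3919 = 540.39 W/m².

540 W/m²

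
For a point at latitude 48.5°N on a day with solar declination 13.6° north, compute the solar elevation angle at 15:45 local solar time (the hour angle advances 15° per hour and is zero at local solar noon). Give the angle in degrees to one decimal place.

32.3°

Hour angle H = 15° × (15.75 − 12) = 56.25°.
cos θ_z = sin(48.5°) sin(13.6°) + cos(48.5°) cos(13.6°) cos(56.25°) = 0.1761 + 0.3578 = 0.5339.
θ_z = arccos(0.5339) = 57.73°, so the elevation is 90° − 57.73° = 32.27°.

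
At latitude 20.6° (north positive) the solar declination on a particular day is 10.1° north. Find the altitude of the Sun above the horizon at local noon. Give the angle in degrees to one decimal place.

79.5°

At local solar noon the hour angle is zero, so the elevation is 90° − |φ − δ| = 90° − |20.6° − (10.1°)| = 90° − 10.5° = 79.5°.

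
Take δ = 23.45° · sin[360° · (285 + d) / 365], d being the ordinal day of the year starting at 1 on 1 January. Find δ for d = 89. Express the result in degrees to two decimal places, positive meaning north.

360 × (285 + 89) / 365 = 368.877°; sin(368.877°) = 0.1543.
δ = 23.45 × 0.1543 = 3.618° ≈ +3.62°.

+3.62°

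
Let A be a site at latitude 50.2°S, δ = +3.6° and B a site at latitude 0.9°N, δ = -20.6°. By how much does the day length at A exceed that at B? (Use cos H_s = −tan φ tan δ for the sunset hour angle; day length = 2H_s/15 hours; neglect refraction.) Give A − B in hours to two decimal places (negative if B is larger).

A: H_s = arccos(−tan -50.2° · tan 3.6°) = 85.67°, so 2H_s/15 = 11.4227 h.
B: H_s = arccos(−tan 0.9° · tan -20.6°) = 89.66°, so 2H_s/15 = 11.9547 h.
A − B = 11.4227 − 11.9547 = -0.5320 h.

-0.53 h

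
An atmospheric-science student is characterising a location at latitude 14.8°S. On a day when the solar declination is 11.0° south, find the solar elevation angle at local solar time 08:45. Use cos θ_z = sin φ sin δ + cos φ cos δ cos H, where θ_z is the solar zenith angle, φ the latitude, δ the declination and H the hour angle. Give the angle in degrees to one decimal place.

42.4°

Hour angle H = 15° × (8.75 − 12) = -48.75°.
cos θ_z = sin(-14.8°) sin(-11.0°) + cos(-14.8°) cos(-11.0°) cos(-48.75°) = 0.0487 + 0.6258 = 0.6745.
θ_z = arccos(0.6745) = 47.58°, so the elevation is 90° − 47.58° = 42.42°.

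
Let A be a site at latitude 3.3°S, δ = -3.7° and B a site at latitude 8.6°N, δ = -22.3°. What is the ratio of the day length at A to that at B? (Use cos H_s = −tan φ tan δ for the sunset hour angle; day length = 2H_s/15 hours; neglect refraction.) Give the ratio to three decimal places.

A: H_s = arccos(−tan -3.3° · tan -3.7°) = 90.21°, so 2H_s/15 = 12.0280 h.
B: H_s = arccos(−tan 8.6° · tan -22.3°) = 86.44°, so 2H_s/15 = 11.5253 h.
Ratio A/B = 12.0280 / 11.5253 = 1.0436.

1.044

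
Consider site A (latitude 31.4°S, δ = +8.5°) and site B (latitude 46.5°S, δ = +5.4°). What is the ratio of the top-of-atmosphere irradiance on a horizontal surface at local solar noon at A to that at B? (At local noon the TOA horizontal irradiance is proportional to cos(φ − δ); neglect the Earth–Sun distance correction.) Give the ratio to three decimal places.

A: cos θ_z = cos(-31.4° − (8.5°)) = 0.7672.
B: cos θ_z = cos(-46.5° − (5.4°)) = 0.6170.
Ratio A/B = 0.7672 / 0.6170 = 1.2434.

1.243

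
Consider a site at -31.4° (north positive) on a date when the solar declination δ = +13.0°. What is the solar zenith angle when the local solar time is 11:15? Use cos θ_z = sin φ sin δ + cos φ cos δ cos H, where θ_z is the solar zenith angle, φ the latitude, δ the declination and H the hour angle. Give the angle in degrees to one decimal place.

45.7°

Hour angle H = 15° × (11.25 − 12) = -11.25°.
cos θ_z = sin φ sin δ + cos φ cos δ cos H = (-0.5210)(0.2250) + (0.8536)(0.9744)(0.9808) = 0.6986.
θ_z = arccos(0.6986) = 45.69°.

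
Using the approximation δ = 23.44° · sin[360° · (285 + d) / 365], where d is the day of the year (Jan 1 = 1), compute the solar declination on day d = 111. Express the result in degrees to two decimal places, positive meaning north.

360 × (285 + 111) / 365 = 390.575°; sin(390.575°) = 0.5087.
δ = 23.44 × 0.5087 = 11.924° ≈ +11.92°.

+11.92°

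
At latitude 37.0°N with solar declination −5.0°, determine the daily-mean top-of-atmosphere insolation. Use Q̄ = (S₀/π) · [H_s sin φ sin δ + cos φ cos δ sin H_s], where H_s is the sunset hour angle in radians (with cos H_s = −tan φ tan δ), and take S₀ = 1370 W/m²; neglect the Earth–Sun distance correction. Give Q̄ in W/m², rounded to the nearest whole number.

−tan φ tan δ = −(0.7536)(-0.0875) = 0.0659; H_s = arccos(0.0659) = 86.22°. In radians, H_s = 1.5048.
H_s sin φ sin δ = 1.5048 × 0.6018 × -0.0872 = -0.0790.
cos φ cos δ sin H_s = 0.7986 × 0.9962 × 0.9978 = 0.7938.
Q̄ = (1370/π) × (-0.0790 + 0.7938) = 436.08 × 0.7148 = 311.71 W/m².

312 W/m²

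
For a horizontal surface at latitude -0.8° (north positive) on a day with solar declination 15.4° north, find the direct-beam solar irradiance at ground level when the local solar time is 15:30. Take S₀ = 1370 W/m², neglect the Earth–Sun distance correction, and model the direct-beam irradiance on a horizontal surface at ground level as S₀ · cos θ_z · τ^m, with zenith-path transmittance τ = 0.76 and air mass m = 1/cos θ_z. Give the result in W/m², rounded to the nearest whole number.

Hour angle H = 15° × (15.5 − 12) = 52.50°.
With φ = -0.8°, δ = 15.4°, H = 52.50°: sin φ sin δ = -0.0037, cos φ cos δ cos H = 0.5868, so cos θ_z = 0.5831.
Air mass m = 1/cos θ_z = 1/0.5831 = 1.715; τ^m = 0.76^1.715 = 0.6246.
Surface direct beam = 1370 × 0.5831 × 0.6246 = 498.96 W/m².

499 W/m²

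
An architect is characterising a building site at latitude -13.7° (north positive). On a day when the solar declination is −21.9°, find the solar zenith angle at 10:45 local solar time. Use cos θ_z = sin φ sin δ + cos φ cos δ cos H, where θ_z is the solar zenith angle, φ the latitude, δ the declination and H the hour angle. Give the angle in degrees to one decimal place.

19.6°

Hour angle H = 15° × (10.75 − 12) = -18.75°.
With φ = -13.7°, δ = -21.9°, H = -18.75°: sin φ sin δ = 0.0883, cos φ cos δ cos H = 0.8536, so cos θ_z = 0.9419.
θ_z = arccos(0.9419) = 19.63°.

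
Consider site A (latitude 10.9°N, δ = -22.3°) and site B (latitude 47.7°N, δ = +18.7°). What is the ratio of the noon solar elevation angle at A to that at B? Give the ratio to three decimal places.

A: 90° − |10.9 − (-22.3)| = 56.80°.
B: 90° − |47.7 − (18.7)| = 61.00°.
Ratio A/B = 56.8000 / 61.0000 = 0.9311.

0.931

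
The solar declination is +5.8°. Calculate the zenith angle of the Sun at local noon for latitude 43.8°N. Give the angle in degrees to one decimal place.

38.0°

At local solar noon the hour angle is zero, so the zenith angle is |φ − δ| = |43.8° − (5.8°)| = 38.0°.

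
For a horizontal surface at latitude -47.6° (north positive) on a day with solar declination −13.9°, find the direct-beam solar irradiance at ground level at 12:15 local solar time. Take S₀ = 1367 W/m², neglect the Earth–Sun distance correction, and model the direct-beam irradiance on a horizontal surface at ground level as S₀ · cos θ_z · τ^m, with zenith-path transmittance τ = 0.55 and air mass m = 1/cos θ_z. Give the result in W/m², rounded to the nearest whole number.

553 W/m²

Hour angle H = 15° × (12.25 − 12) = 3.75°.
With φ = -47.6°, δ = -13.9°, H = 3.75°: sin φ sin δ = 0.1774, cos φ cos δ cos H = 0.6532, so cos θ_z = 0.8306.
Air mass m = 1/cos θ_z = 1/0.8306 = 1.204; τ^m = 0.55^1.204 = 0.4869.
Surface direct beam = 1367 × 0.8306 × 0.4869 = 552.84 W/m².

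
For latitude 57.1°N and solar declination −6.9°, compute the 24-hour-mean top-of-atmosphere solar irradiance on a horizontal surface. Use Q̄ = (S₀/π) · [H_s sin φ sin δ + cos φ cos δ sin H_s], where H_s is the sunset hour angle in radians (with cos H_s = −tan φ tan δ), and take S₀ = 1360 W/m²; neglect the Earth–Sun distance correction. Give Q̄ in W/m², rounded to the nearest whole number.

169 W/m²

cos H_s = −tan(57.1°) · tan(-6.9°) = 0.1871, so H_s = arccos(0.1871) = 79.22°. In radians, H_s = 1.3826.
H_s sin φ sin δ = 1.3826 × 0.8396 × -0.1201 = -0.1394.
cos φ cos δ sin H_s = 0.5432 × 0.9928 × 0.9823 = 0.5297.
Q̄ = (1360/π) × (-0.1394 + 0.5297) = 432.90 × 0.3903 = 168.96 W/m².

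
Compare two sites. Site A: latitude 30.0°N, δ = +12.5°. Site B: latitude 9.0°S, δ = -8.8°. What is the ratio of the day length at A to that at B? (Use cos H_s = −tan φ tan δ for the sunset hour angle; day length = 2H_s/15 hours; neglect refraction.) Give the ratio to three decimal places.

A: H_s = arccos(−tan 30.0° · tan 12.5°) = 97.35°, so 2H_s/15 = 12.9800 h.
B: H_s = arccos(−tan -9.0° · tan -8.8°) = 91.40°, so 2H_s/15 = 12.1867 h.
Ratio A/B = 12.9800 / 12.1867 = 1.0651.

1.065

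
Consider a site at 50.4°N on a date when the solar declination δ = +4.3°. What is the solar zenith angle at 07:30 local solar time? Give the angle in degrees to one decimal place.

Hour angle H = 15° × (7.5 − 12) = -67.50°.
cos θ_z = sin(50.4°) sin(4.3°) + cos(50.4°) cos(4.3°) cos(-67.50°) = 0.0578 + 0.2432 = 0.3010.
θ_z = arccos(0.3010) = 72.48°.

72.5°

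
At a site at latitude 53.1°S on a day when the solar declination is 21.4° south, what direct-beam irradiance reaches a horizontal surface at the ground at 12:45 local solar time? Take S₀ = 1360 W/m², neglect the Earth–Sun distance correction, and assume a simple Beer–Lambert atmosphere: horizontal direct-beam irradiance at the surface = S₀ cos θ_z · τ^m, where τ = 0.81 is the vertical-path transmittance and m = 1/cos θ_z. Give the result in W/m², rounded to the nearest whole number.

889 W/m²

Hour angle H = 15° × (12.75 − 12) = 11.25°.
cos θ_z = sin(-53.1°) sin(-21.4°) + cos(-53.1°) cos(-21.4°) cos(11.25°) = 0.2918 + 0.5483 = 0.8401.
Air mass m = 1/cos θ_z = 1/0.8401 = 1.190; τ^m = 0.81^1.190 = 0.7782.
Surface direct beam = 1360 × 0.8401 × 0.7782 = 889.12 W/m².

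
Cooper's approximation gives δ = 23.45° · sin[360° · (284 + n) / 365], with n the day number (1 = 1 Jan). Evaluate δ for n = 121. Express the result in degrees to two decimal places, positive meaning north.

360 × (284 + 121) / 365 = 399.452°; sin(399.452°) = 0.6354.
δ = 23.45 × 0.6354 = 14.900° ≈ +14.90°.

+14.90°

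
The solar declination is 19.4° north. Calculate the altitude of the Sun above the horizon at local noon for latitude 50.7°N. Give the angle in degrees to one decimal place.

At local solar noon the hour angle is zero, so the elevation is 90° − |φ − δ| = 90° − |50.7° − (19.4°)| = 90° − 31.3° = 58.7°.

58.7°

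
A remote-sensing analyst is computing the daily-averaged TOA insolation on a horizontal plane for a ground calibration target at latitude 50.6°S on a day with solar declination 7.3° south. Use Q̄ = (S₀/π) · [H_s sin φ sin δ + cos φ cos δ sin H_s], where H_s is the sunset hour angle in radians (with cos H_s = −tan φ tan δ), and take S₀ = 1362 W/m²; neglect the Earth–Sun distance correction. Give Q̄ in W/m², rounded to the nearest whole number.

cos H_s = −tan(-50.6°) · tan(-7.3°) = -0.1560, so H_s = arccos(-0.1560) = 98.97°. In radians, H_s = 1.7274.
H_s sin φ sin δ = 1.7274 × -0.7727 × -0.1271 = 0.1696.
cos φ cos δ sin H_s = 0.6347 × 0.9919 × 0.9878 = 0.6219.
Q̄ = (1362/π) × (0.1696 + 0.6219) = 433.54 × 0.7915 = 343.15 W/m².

343 W/m²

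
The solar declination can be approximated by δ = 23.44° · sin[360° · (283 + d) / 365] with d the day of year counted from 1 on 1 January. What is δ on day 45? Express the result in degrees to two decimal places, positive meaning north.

-13.94°

360 × (283 + 45) / 365 = 323.507°; sin(323.507°) = -0.5947.
δ = 23.44 × -0.5947 = -13.940° ≈ -13.94°.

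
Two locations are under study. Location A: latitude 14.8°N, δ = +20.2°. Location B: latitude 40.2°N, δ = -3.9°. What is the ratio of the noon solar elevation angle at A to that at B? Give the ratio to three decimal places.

1.843

A: 90° − |14.8 − (20.2)| = 84.60°.
B: 90° − |40.2 − (-3.9)| = 45.90°.
Ratio A/B = 84.6000 / 45.9000 = 1.8431.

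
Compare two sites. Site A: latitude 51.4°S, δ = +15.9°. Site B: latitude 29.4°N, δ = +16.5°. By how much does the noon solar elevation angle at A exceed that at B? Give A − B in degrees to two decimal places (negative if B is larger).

-54.40°

A: 90° − |-51.4 − (15.9)| = 22.70°.
B: 90° − |29.4 − (16.5)| = 77.10°.
A − B = 22.70 − 77.10 = -54.40°.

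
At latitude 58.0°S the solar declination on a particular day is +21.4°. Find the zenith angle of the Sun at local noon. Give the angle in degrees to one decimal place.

At local solar noon the hour angle is zero, so the zenith angle is |φ − δ| = |-58.0° − (21.4°)| = 79.4°.

79.4°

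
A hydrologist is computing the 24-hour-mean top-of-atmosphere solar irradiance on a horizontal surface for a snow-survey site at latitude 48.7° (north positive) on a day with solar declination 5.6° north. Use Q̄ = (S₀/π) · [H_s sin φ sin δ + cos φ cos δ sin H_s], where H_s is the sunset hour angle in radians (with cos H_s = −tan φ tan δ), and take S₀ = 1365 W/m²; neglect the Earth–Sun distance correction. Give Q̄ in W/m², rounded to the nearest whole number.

cos H_s = −tan(48.7°) · tan(5.6°) = -0.1116, so H_s = arccos(-0.1116) = 96.41°. In radians, H_s = 1.6827.
H_s sin φ sin δ = 1.6827 × 0.7513 × 0.0976 = 0.1234.
cos φ cos δ sin H_s = 0.6600 × 0.9952 × 0.9937 = 0.6527.
Q̄ = (1365/π) × (0.1234 + 0.6527) = 434.49 × 0.7761 = 337.21 W/m².

337 W/m²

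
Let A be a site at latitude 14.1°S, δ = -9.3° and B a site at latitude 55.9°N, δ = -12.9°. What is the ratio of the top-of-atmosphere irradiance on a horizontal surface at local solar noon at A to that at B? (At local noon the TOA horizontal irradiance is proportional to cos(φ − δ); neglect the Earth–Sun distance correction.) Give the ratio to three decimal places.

A: cos θ_z = cos(-14.1° − (-9.3°)) = 0.9965.
B: cos θ_z = cos(55.9° − (-12.9°)) = 0.3616.
Ratio A/B = 0.9965 / 0.3616 = 2.7558.

2.756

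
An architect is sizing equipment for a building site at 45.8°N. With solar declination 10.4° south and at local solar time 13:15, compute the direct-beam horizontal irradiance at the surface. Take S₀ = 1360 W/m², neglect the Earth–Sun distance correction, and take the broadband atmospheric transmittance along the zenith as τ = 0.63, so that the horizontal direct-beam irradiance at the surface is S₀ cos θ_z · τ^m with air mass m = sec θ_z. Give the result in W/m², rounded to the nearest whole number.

Hour angle H = 15° × (13.25 − 12) = 18.75°.
With φ = 45.8°, δ = -10.4°, H = 18.75°: sin φ sin δ = -0.1294, cos φ cos δ cos H = 0.6493, so cos θ_z = 0.5199.
Air mass m = 1/cos θ_z = 1/0.5199 = 1.923; τ^m = 0.63^1.923 = 0.4113.
Surface direct beam = 1360 × 0.5199 × 0.4113 = 290.82 W/m².

291 W/m²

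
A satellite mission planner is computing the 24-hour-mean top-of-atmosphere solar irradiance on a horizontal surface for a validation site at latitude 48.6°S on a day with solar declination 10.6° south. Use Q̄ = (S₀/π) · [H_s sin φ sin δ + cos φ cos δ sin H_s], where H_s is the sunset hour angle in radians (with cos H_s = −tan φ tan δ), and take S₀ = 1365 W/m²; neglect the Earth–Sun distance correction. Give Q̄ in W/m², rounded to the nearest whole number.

383 W/m²

cos H_s = −tan(-48.6°) · tan(-10.6°) = -0.2123, so H_s = arccos(-0.2123) = 102.26°. In radians, H_s = 1.7848.
H_s sin φ sin δ = 1.7848 × -0.7501 × -0.1840 = 0.2463.
cos φ cos δ sin H_s = 0.6613 × 0.9829 × 0.9772 = 0.6352.
Q̄ = (1365/π) × (0.2463 + 0.6352) = 434.49 × 0.8815 = 383.00 W/m².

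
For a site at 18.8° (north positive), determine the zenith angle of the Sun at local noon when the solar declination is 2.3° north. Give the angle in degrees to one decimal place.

At local solar noon the hour angle is zero, so the zenith angle is |φ − δ| = |18.8° − (2.3°)| = 16.5°.

16.5°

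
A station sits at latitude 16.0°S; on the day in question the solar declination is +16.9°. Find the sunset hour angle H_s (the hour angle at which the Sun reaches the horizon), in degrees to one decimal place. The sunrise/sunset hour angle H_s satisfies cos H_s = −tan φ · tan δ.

85.0°

The sunset hour angle satisfies cos H_s = −tan φ tan δ = 0.0871, giving H_s = 85.00°.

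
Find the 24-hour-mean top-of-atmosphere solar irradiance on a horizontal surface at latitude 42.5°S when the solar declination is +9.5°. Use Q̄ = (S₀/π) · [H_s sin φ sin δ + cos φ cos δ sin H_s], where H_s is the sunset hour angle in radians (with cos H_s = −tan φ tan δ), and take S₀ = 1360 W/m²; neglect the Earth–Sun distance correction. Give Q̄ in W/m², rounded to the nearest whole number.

243 W/m²

cos H_s = −tan(-42.5°) · tan(9.5°) = 0.1533, so H_s = arccos(0.1533) = 81.18°. In radians, H_s = 1.4169.
H_s sin φ sin δ = 1.4169 × -0.6756 × 0.1650 = -0.1579.
cos φ cos δ sin H_s = 0.7373 × 0.9863 × 0.9882 = 0.7186.
Q̄ = (1360/π) × (-0.1579 + 0.7186) = 432.90 × 0.5607 = 242.73 W/m².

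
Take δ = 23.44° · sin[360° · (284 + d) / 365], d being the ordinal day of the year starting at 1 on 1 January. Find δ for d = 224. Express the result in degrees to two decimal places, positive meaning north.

360 × (284 + 224) / 365 = 501.041°; sin(501.041°) = 0.6288.
δ = 23.44 × 0.6288 = 14.739° ≈ +14.74°.

+14.74°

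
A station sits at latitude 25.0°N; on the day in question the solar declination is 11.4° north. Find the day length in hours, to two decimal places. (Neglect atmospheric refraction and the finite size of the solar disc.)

The sunset hour angle satisfies cos H_s = −tan φ tan δ = -0.0940, giving H_s = 95.39°.
Day length = 2 H_s / 15° h⁻¹ = 190.78° / 15 = 12.719 h.

12.72 hours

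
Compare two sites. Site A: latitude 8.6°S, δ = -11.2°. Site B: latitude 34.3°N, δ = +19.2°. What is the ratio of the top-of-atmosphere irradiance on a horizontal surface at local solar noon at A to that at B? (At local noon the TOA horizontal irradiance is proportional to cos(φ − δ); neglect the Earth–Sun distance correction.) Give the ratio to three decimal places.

A: cos θ_z = cos(-8.6° − (-11.2°)) = 0.9990.
B: cos θ_z = cos(34.3° − (19.2°)) = 0.9655.
Ratio A/B = 0.9990 / 0.9655 = 1.0347.

1.035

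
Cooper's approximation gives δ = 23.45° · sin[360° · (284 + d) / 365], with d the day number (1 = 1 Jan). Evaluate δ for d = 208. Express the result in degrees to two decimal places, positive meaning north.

360 × (284 + 208) / 365 = 485.260°; sin(485.260°) = 0.8165.
δ = 23.45 × 0.8165 = 19.147° ≈ +19.15°.

+19.15°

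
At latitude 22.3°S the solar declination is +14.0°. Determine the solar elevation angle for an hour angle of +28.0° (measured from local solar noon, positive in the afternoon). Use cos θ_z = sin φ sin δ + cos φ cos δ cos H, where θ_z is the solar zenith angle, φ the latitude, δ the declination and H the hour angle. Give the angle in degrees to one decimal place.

44.5°

With φ = -22.3°, δ = 14.0°, H = 28.00°: sin φ sin δ = -0.0918, cos φ cos δ cos H = 0.7926, so cos θ_z = 0.7008.
θ_z = arccos(0.7008) = 45.51°, so the elevation is 90° − 45.51° = 44.49°.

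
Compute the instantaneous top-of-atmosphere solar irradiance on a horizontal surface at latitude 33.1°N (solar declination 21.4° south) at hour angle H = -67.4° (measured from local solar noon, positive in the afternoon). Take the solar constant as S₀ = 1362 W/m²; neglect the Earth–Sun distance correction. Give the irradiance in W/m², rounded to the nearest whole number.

137 W/m²

cos θ_z = sin φ sin δ + cos φ cos δ cos H = (0.5461)(-0.3649) + (0.8377)(0.9311)(0.3843) = 0.1005.
Top-of-atmosphere irradiance = S₀ cos θ_z = 1362 × 0.1005 = 136.88 W/m².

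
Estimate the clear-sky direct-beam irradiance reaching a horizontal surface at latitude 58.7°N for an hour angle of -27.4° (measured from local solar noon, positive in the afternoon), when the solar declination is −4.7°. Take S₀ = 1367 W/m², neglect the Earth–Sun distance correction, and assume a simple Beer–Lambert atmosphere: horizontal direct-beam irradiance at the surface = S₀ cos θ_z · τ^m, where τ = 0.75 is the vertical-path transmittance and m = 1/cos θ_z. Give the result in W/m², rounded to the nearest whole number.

cos θ_z = sin(58.7°) sin(-4.7°) + cos(58.7°) cos(-4.7°) cos(-27.40°) = -0.0700 + 0.4597 = 0.3897.
Air mass m = 1/cos θ_z = 1/0.3897 = 2.566; τ^m = 0.75^2.566 = 0.4780.
Surface direct beam = 1367 × 0.3897 × 0.4780 = 254.64 W/m².

255 W/m²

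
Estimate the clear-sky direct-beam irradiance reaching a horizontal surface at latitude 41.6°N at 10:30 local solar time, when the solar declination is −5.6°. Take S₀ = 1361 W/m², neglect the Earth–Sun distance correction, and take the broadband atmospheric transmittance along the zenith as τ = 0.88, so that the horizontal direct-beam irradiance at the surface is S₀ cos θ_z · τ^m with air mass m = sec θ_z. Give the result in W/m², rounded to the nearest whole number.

690 W/m²

Hour angle H = 15° × (10.5 − 12) = -22.50°.
cos θ_z = sin(41.6°) sin(-5.6°) + cos(41.6°) cos(-5.6°) cos(-22.50°) = -0.0648 + 0.6876 = 0.6228.
Air mass m = 1/cos θ_z = 1/0.6228 = 1.606; τ^m = 0.88^1.606 = 0.8144.
Surface direct beam = 1361 × 0.6228 × 0.8144 = 690.31 W/m².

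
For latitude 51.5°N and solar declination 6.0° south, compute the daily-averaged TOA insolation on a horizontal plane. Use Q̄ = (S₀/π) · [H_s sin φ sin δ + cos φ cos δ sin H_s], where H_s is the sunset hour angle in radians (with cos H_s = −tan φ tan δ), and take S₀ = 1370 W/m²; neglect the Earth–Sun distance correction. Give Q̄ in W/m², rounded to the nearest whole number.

216 W/m²

cos H_s = −tan(51.5°) · tan(-6.0°) = 0.1321, so H_s = arccos(0.1321) = 82.41°. In radians, H_s = 1.4383.
H_s sin φ sin δ = 1.4383 × 0.7826 × -0.1045 = -0.1176.
cos φ cos δ sin H_s = 0.6225 × 0.9945 × 0.9912 = 0.6136.
Q̄ = (1370/π) × (-0.1176 + 0.6136) = 436.08 × 0.4960 = 216.30 W/m².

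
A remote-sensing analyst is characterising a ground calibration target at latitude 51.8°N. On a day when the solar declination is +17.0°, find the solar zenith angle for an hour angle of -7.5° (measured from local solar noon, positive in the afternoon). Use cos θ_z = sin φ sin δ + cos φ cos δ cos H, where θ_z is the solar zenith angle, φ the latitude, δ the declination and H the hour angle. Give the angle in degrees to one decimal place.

35.3°

With φ = 51.8°, δ = 17.0°, H = -7.50°: sin φ sin δ = 0.2298, cos φ cos δ cos H = 0.5863, so cos θ_z = 0.8161.
θ_z = arccos(0.8161) = 35.30°.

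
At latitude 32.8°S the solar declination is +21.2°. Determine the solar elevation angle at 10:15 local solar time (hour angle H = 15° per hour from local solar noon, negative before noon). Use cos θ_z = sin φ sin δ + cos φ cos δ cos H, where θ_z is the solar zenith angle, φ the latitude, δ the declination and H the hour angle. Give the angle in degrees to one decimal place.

Hour angle H = 15° × (10.25 − 12) = -26.25°.
cos θ_z = sin φ sin δ + cos φ cos δ cos H = (-0.5417)(0.3616) + (0.8406)(0.9323)(0.8969) = 0.5070.
θ_z = arccos(0.5070) = 59.54°, so the elevation is 90° − 59.54° = 30.46°.

30.5°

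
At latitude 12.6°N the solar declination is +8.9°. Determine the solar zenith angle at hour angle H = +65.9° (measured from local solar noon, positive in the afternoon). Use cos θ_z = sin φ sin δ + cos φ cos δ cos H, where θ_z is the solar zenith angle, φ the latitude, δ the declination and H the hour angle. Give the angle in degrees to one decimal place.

With φ = 12.6°, δ = 8.9°, H = 65.90°: sin φ sin δ = 0.0337, cos φ cos δ cos H = 0.3937, so cos θ_z = 0.4274.
θ_z = arccos(0.4274) = 64.70°.

64.7°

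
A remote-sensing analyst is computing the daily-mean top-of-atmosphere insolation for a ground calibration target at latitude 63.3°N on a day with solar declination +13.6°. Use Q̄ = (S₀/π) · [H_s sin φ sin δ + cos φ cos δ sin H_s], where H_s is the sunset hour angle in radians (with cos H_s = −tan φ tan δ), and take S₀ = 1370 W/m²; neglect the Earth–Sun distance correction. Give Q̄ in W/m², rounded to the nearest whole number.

−tan φ tan δ = −(1.9883)(0.2419) = -0.4810; H_s = arccos(-0.4810) = 118.75°. In radians, H_s = 2.0726.
H_s sin φ sin δ = 2.0726 × 0.8934 × 0.2351 = 0.4353.
cos φ cos δ sin H_s = 0.4493 × 0.9720 × 0.8767 = 0.3829.
Q̄ = (1370/π) × (0.4353 + 0.3829) = 436.08 × 0.8182 = 356.80 W/m².

357 W/m²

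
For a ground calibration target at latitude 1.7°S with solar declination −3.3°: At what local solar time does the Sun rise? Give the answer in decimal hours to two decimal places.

5.99 h

cos H_s = −tan(-1.7°) · tan(-3.3°) = -0.0017, so H_s = arccos(-0.0017) = 90.10°.
Sunrise is at 12 − H_s/15 = 12 − 6.007 = 5.993 h local solar time.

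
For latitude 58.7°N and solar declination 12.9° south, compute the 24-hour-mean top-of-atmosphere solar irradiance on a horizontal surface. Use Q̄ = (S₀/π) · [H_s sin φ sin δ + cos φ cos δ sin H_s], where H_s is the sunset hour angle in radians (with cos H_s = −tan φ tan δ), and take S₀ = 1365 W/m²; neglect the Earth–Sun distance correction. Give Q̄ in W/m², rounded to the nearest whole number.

−tan φ tan δ = −(1.6447)(-0.2290) = 0.3766; H_s = arccos(0.3766) = 67.88°. In radians, H_s = 1.1847.
H_s sin φ sin δ = 1.1847 × 0.8545 × -0.2233 = -0.2261.
cos φ cos δ sin H_s = 0.5195 × 0.9748 × 0.9264 = 0.4691.
Q̄ = (1365/π) × (-0.2261 + 0.4691) = 434.49 × 0.2430 = 105.58 W/m².

106 W/m²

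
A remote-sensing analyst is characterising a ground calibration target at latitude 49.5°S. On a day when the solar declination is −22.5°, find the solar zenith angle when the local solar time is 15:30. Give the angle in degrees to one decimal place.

Hour angle H = 15° × (15.5 − 12) = 52.50°.
cos θ_z = sin φ sin δ + cos φ cos δ cos H = (-0.7604)(-0.3827) + (0.6494)(0.9239)(0.6088) = 0.6563.
θ_z = arccos(0.6563) = 48.98°.

49.0°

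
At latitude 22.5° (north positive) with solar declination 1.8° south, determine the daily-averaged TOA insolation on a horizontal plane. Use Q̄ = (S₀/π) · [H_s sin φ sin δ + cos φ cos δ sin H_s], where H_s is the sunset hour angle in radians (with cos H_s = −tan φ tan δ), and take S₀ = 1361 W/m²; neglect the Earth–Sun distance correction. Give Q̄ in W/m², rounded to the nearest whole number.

392 W/m²

The sunset hour angle satisfies cos H_s = −tan φ tan δ = 0.0130, giving H_s = 89.26°. In radians, H_s = 1.5579.
H_s sin φ sin δ = 1.5579 × 0.3827 × -0.0314 = -0.0187.
cos φ cos δ sin H_s = 0.9239 × 0.9995 × 0.9999 = 0.9233.
Q̄ = (1361/π) × (-0.0187 + 0.9233) = 433.22 × 0.9046 = 391.89 W/m².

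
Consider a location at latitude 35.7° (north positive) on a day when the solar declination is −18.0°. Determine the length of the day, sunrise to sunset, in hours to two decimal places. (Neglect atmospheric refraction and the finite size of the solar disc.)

−tan φ tan δ = −(0.7186)(-0.3249) = 0.2335; H_s = arccos(0.2335) = 76.50°.
Day length = 2 H_s / 15° h⁻¹ = 153.00° / 15 = 10.200 h.

10.20 hours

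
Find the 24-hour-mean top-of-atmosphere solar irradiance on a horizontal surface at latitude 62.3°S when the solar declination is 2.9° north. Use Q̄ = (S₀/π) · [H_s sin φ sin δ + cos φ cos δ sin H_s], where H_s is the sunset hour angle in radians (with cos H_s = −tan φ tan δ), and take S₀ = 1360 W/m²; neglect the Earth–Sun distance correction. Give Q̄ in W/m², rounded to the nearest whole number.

171 W/m²

The sunset hour angle satisfies cos H_s = −tan φ tan δ = 0.0965, giving H_s = 84.46°. In radians, H_s = 1.4741.
H_s sin φ sin δ = 1.4741 × -0.8854 × 0.0506 = -0.0660.
cos φ cos δ sin H_s = 0.4648 × 0.9987 × 0.9953 = 0.4620.
Q̄ = (1360/π) × (-0.0660 + 0.4620) = 432.90 × 0.3960 = 171.43 W/m².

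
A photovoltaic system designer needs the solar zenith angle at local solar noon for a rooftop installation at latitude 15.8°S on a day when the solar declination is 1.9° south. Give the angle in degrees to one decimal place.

At local solar noon the hour angle is zero, so the zenith angle is |φ − δ| = |-15.8° − (-1.9°)| = 13.9°.

13.9°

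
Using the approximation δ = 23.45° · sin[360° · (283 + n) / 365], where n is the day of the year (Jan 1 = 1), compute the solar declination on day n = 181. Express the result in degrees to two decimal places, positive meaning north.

+23.24°

360 × (283 + 181) / 365 = 457.644°; sin(457.644°) = 0.9911.
δ = 23.45 × 0.9911 = 23.241° ≈ +23.24°.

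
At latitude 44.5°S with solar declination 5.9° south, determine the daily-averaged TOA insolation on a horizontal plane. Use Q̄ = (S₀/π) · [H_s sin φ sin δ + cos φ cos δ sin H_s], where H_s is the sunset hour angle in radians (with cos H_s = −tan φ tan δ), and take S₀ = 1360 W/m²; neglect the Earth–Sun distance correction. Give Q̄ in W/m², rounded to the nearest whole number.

358 W/m²

cos H_s = −tan(-44.5°) · tan(-5.9°) = -0.1016, so H_s = arccos(-0.1016) = 95.83°. In radians, H_s = 1.6725.
H_s sin φ sin δ = 1.6725 × -0.7009 × -0.1028 = 0.1205.
cos φ cos δ sin H_s = 0.7133 × 0.9947 × 0.9948 = 0.7058.
Q̄ = (1360/π) × (0.1205 + 0.7058) = 432.90 × 0.8263 = 357.71 W/m².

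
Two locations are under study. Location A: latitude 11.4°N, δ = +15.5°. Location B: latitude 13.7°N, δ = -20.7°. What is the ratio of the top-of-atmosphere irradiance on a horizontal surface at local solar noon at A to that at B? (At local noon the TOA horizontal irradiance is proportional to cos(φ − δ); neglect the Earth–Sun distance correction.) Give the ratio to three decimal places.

A: cos θ_z = cos(11.4° − (15.5°)) = 0.9974.
B: cos θ_z = cos(13.7° − (-20.7°)) = 0.8251.
Ratio A/B = 0.9974 / 0.8251 = 1.2088.

1.209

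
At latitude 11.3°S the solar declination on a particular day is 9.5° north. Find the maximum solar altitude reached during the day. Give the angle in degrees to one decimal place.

69.2°

At local solar noon the hour angle is zero, so the elevation is 90° − |φ − δ| = 90° − |-11.3° − (9.5°)| = 90° − 20.8° = 69.2°.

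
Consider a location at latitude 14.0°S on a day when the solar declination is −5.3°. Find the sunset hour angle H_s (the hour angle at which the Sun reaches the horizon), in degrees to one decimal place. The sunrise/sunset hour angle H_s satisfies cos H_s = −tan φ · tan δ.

91.3°

−tan φ tan δ = −(-0.2493)(-0.0928) = -0.0231; H_s = arccos(-0.0231) = 91.32°.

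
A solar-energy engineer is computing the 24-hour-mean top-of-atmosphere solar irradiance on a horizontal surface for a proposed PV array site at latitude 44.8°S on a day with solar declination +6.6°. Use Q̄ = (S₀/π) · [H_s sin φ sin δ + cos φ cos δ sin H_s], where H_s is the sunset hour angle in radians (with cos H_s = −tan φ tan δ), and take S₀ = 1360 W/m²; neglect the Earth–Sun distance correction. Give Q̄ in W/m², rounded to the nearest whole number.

The sunset hour angle satisfies cos H_s = −tan φ tan δ = 0.1149, giving H_s = 83.40°. In radians, H_s = 1.4556.
H_s sin φ sin δ = 1.4556 × -0.7046 × 0.1149 = -0.1178.
cos φ cos δ sin H_s = 0.7096 × 0.9934 × 0.9934 = 0.7003.
Q̄ = (1360/π) × (-0.1178 + 0.7003) = 432.90 × 0.5825 = 252.16 W/m².

252 W/m²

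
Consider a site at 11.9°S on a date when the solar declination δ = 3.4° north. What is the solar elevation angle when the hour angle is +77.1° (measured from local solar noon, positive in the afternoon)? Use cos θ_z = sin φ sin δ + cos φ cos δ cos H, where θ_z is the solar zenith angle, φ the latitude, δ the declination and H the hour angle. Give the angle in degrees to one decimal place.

With φ = -11.9°, δ = 3.4°, H = 77.10°: sin φ sin δ = -0.0122, cos φ cos δ cos H = 0.2181, so cos θ_z = 0.2059.
θ_z = arccos(0.2059) = 78.12°, so the elevation is 90° − 78.12° = 11.88°.

11.9°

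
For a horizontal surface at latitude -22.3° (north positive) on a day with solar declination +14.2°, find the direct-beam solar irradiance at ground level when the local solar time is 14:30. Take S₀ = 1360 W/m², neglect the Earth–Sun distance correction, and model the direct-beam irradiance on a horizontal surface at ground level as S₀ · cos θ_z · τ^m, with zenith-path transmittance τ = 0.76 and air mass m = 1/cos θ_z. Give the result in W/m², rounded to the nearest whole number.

Hour angle H = 15° × (14.5 − 12) = 37.50°.
cos θ_z = sin(-22.3°) sin(14.2°) + cos(-22.3°) cos(14.2°) cos(37.50°) = -0.0931 + 0.7116 = 0.6185.
Air mass m = 1/cos θ_z = 1/0.6185 = 1.617; τ^m = 0.76^1.617 = 0.6416.
Surface direct beam = 1360 × 0.6185 × 0.6416 = 539.69 W/m².

540 W/m²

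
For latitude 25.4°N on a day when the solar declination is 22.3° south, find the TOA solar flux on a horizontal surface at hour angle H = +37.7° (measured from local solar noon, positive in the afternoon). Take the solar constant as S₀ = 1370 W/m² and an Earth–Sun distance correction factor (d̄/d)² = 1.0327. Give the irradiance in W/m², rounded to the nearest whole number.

705 W/m²

With φ = 25.4°, δ = -22.3°, H = 37.70°: sin φ sin δ = -0.1628, cos φ cos δ cos H = 0.6613, so cos θ_z = 0.4985.
Top-of-atmosphere irradiance = S₀ (d̄/d)² cos θ_z = 1370 × 1.0327 × 0.4985 = 705.28 W/m².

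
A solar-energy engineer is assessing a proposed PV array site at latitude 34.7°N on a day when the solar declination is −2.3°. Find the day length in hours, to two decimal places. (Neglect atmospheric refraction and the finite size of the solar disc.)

−tan φ tan δ = −(0.6924)(-0.0402) = 0.0278; H_s = arccos(0.0278) = 88.41°.
Day length = 2 H_s / 15° h⁻¹ = 176.82° / 15 = 11.788 h.

11.79 hours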